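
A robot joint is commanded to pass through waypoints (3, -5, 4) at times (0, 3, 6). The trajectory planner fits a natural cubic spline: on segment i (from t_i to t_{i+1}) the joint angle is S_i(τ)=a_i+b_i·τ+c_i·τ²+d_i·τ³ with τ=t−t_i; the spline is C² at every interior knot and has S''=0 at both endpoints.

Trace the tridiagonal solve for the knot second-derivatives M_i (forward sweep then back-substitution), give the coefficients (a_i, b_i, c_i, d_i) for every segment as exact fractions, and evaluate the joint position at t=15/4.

  seg 0: a=3 b=-49/12 c=0 d=17/108
  seg 1: a=-5 b=1/6 c=17/12 d=-17/108
S(15/4) = -1061/256

Δ: Δ0=-8/3, Δ1=3
row 1: diag=12, rhs=34; c'=1/4, d'=17/6
back: M1=17/6
M: M0=0, M1=17/6, M2=0
seg 0: a=3, c=M0/2=0, d=(M1−M0)/(6·3)=17/108, b=Δ0−h0·(2M0+M1)/6=-49/12
seg 1: a=-5, c=M1/2=17/12, d=(M2−M1)/(6·3)=-17/108, b=Δ1−h1·(2M1+M2)/6=1/6
t_q=15/4 → seg 1, τ=3/4; S=-5+1/6·τ+17/12·τ²+-17/108·τ³=-1061/256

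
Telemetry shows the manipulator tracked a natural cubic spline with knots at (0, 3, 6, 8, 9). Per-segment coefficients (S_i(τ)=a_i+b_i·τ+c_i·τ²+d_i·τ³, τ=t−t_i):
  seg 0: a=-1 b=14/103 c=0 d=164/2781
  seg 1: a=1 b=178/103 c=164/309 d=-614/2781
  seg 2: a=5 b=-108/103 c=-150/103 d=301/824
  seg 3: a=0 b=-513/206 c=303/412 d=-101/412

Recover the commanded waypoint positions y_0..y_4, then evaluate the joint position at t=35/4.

y_0=-1 y_1=1 y_2=5 y_3=0 y_4=-2
S(35/4) = -41067/26368

y_0 = S_0(0) = a_0 = -1
y_1 = S_1(0) = a_1 = 1
y_2 = S_2(0) = a_2 = 5
y_3 = S_3(0) = a_3 = 0
y_4 = S_3(1) = -2
t_q=35/4 is in segment 3 (τ=3/4); S_3(τ)=-41067/26368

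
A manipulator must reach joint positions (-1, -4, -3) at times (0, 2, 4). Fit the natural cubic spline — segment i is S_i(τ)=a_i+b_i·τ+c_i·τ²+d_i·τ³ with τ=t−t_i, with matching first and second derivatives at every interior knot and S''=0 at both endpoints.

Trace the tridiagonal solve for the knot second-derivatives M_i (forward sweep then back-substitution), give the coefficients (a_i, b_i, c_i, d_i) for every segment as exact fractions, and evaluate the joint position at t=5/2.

Δ: Δ0=-3/2, Δ1=1/2
row 1: diag=8, rhs=12; c'=1/4, d'=3/2
back: M1=3/2
M: M0=0, M1=3/2, M2=0
seg 0: a=-1, c=M0/2=0, d=(M1−M0)/(6·2)=1/8, b=Δ0−h0·(2M0+M1)/6=-2
seg 1: a=-4, c=M1/2=3/4, d=(M2−M1)/(6·2)=-1/8, b=Δ1−h1·(2M1+M2)/6=-1/2
t_q=5/2 → seg 1, τ=1/2; S=-4+-1/2·τ+3/4·τ²+-1/8·τ³=-261/64

  seg 0: a=-1 b=-2 c=0 d=1/8
  seg 1: a=-4 b=-1/2 c=3/4 d=-1/8
S(5/2) = -261/64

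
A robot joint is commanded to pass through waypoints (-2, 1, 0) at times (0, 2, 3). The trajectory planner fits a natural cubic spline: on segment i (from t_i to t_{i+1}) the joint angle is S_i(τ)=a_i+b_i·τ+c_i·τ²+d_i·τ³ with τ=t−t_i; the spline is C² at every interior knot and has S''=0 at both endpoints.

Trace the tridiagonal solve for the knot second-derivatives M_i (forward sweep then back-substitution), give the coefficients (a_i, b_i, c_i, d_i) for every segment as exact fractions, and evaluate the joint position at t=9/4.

Δ: Δ0=3/2, Δ1=-1
row 1: diag=6, rhs=-15; c'=1/6, d'=-5/2
back: M1=-5/2
M: M0=0, M1=-5/2, M2=0
seg 0: a=-2, c=M0/2=0, d=(M1−M0)/(6·2)=-5/24, b=Δ0−h0·(2M0+M1)/6=7/3
seg 1: a=1, c=M1/2=-5/4, d=(M2−M1)/(6·1)=5/12, b=Δ1−h1·(2M1+M2)/6=-1/6
t_q=9/4 → seg 1, τ=1/4; S=1+-1/6·τ+-5/4·τ²+5/12·τ³=227/256

  seg 0: a=-2 b=7/3 c=0 d=-5/24
  seg 1: a=1 b=-1/6 c=-5/4 d=5/12
S(9/4) = 227/256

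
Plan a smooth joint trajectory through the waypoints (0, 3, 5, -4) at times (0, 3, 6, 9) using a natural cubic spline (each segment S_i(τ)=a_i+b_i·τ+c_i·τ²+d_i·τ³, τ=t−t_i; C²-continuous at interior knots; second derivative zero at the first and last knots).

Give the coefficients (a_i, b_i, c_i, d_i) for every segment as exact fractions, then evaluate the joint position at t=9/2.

Δ: Δ0=1, Δ1=2/3, Δ2=-3
row 1: diag=12, rhs=-2; c'=1/4, d'=-1/6
row 2: denom=12−3·1/4=45/4; d'=(-22−3·-1/6)/(45/4)=-86/45
back: M2=-86/45
back: M1=-1/6−1/4·-86/45=14/45
M: M0=0, M1=14/45, M2=-86/45, M3=0
seg 0: a=0, c=M0/2=0, d=(M1−M0)/(6·3)=7/405, b=Δ0−h0·(2M0+M1)/6=38/45
seg 1: a=3, c=M1/2=7/45, d=(M2−M1)/(6·3)=-10/81, b=Δ1−h1·(2M1+M2)/6=59/45
seg 2: a=5, c=M2/2=-43/45, d=(M3−M2)/(6·3)=43/405, b=Δ2−h2·(2M2+M3)/6=-49/45
t_q=9/2 → seg 1, τ=3/2; S=3+59/45·τ+7/45·τ²+-10/81·τ³=49/10

  seg 0: a=0 b=38/45 c=0 d=7/405
  seg 1: a=3 b=59/45 c=7/45 d=-10/81
  seg 2: a=5 b=-49/45 c=-43/45 d=43/405
S(9/2) = 49/10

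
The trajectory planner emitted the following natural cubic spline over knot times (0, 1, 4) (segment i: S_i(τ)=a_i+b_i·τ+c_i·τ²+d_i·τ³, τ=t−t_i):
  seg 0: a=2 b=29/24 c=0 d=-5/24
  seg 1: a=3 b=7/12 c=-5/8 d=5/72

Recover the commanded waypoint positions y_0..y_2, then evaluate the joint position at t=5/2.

y_0=2 y_1=3 y_2=1
S(5/2) = 173/64

y_0 = S_0(0) = a_0 = 2
y_1 = S_1(0) = a_1 = 3
y_2 = S_1(3) = 1
t_q=5/2 is in segment 1 (τ=3/2); S_1(τ)=173/64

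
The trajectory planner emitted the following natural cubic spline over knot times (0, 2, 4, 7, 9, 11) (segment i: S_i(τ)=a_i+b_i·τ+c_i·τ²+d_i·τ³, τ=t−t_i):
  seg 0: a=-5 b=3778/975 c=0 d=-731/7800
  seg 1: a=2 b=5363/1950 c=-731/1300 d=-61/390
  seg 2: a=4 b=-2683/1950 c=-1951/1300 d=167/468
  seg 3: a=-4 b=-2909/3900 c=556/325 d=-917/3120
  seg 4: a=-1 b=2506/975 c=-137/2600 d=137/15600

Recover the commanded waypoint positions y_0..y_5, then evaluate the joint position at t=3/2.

y_0=-5 y_1=2 y_2=4 y_3=-4 y_4=-1 y_5=4
S(3/2) = 10317/20800

y_0 = S_0(0) = a_0 = -5
y_1 = S_1(0) = a_1 = 2
y_2 = S_2(0) = a_2 = 4
y_3 = S_3(0) = a_3 = -4
y_4 = S_4(0) = a_4 = -1
y_5 = S_4(2) = 4
t_q=3/2 is in segment 0 (τ=3/2); S_0(τ)=10317/20800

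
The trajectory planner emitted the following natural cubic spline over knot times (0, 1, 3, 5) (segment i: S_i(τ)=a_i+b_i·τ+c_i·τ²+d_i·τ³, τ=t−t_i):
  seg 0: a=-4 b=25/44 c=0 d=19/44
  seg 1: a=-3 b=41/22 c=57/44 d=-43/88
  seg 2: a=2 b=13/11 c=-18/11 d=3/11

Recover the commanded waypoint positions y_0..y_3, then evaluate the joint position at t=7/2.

y_0=-4 y_1=-3 y_2=2 y_3=0
S(7/2) = 195/88

y_0 = S_0(0) = a_0 = -4
y_1 = S_1(0) = a_1 = -3
y_2 = S_2(0) = a_2 = 2
y_3 = S_2(2) = 0
t_q=7/2 is in segment 2 (τ=1/2); S_2(τ)=195/88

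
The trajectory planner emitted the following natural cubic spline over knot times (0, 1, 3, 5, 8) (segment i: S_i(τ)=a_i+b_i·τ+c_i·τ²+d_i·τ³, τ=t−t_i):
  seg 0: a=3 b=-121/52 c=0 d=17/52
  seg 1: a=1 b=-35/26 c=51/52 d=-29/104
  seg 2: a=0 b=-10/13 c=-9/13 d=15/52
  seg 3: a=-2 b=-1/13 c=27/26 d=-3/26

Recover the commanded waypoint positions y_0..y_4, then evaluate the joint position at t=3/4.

y_0 = S_0(0) = a_0 = 3
y_1 = S_1(0) = a_1 = 1
y_2 = S_2(0) = a_2 = 0
y_3 = S_3(0) = a_3 = -2
y_4 = S_3(3) = 4
t_q=3/4 is in segment 0 (τ=3/4); S_0(τ)=4635/3328

y_0=3 y_1=1 y_2=0 y_3=-2 y_4=4
S(3/4) = 4635/3328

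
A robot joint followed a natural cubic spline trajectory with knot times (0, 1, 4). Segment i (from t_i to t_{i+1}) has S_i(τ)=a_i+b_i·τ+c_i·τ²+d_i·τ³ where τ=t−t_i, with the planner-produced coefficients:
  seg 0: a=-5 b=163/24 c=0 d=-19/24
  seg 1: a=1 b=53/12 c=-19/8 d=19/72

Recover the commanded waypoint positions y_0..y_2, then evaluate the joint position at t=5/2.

y_0 = S_0(0) = a_0 = -5
y_1 = S_1(0) = a_1 = 1
y_2 = S_1(3) = 0
t_q=5/2 is in segment 1 (τ=3/2); S_1(τ)=203/64

y_0=-5 y_1=1 y_2=0
S(5/2) = 203/64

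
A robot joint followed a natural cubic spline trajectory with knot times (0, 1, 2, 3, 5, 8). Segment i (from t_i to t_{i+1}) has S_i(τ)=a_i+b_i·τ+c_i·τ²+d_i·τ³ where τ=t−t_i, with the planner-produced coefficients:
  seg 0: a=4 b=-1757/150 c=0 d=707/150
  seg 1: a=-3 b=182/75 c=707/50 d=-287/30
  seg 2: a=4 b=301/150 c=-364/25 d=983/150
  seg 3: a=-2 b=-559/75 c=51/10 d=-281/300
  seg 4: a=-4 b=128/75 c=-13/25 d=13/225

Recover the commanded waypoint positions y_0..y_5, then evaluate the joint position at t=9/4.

y_0 = S_0(0) = a_0 = 4
y_1 = S_1(0) = a_1 = -3
y_2 = S_2(0) = a_2 = 4
y_3 = S_3(0) = a_3 = -2
y_4 = S_4(0) = a_4 = -4
y_5 = S_4(3) = -2
t_q=9/4 is in segment 2 (τ=1/4); S_2(τ)=11821/3200

y_0=4 y_1=-3 y_2=4 y_3=-2 y_4=-4 y_5=-2
S(9/4) = 11821/3200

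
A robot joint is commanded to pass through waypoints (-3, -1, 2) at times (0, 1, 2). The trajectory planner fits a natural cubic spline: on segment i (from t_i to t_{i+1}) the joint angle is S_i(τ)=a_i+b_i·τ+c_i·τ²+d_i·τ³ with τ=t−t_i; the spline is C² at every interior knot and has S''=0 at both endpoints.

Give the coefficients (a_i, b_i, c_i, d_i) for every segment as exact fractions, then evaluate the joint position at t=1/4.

  seg 0: a=-3 b=7/4 c=0 d=1/4
  seg 1: a=-1 b=5/2 c=3/4 d=-1/4
S(1/4) = -655/256

Δ: Δ0=2, Δ1=3
row 1: diag=4, rhs=6; c'=1/4, d'=3/2
back: M1=3/2
M: M0=0, M1=3/2, M2=0
seg 0: a=-3, c=M0/2=0, d=(M1−M0)/(6·1)=1/4, b=Δ0−h0·(2M0+M1)/6=7/4
seg 1: a=-1, c=M1/2=3/4, d=(M2−M1)/(6·1)=-1/4, b=Δ1−h1·(2M1+M2)/6=5/2
t_q=1/4 → seg 0, τ=1/4; S=-3+7/4·τ+0·τ²+1/4·τ³=-655/256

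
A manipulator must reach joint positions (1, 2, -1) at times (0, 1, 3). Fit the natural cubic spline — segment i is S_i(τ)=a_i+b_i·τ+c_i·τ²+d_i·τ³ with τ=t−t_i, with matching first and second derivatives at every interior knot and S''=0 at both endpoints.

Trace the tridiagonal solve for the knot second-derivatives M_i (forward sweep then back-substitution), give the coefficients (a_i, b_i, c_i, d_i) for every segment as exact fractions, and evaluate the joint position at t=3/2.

  seg 0: a=1 b=17/12 c=0 d=-5/12
  seg 1: a=2 b=1/6 c=-5/4 d=5/24
S(3/2) = 115/64

Δ: Δ0=1, Δ1=-3/2
row 1: diag=6, rhs=-15; c'=1/3, d'=-5/2
back: M1=-5/2
M: M0=0, M1=-5/2, M2=0
seg 0: a=1, c=M0/2=0, d=(M1−M0)/(6·1)=-5/12, b=Δ0−h0·(2M0+M1)/6=17/12
seg 1: a=2, c=M1/2=-5/4, d=(M2−M1)/(6·2)=5/24, b=Δ1−h1·(2M1+M2)/6=1/6
t_q=3/2 → seg 1, τ=1/2; S=2+1/6·τ+-5/4·τ²+5/24·τ³=115/64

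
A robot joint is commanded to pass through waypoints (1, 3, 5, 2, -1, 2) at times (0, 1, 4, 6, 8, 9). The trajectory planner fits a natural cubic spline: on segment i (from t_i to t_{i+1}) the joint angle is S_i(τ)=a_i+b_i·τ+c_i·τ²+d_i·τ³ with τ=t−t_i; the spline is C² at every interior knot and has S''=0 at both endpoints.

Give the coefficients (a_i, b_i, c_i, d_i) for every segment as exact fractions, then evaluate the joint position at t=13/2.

Δ: Δ0=2, Δ1=2/3, Δ2=-3/2, Δ3=-3/2, Δ4=3
row 1: diag=8, rhs=-8; c'=3/8, d'=-1
row 2: denom=10−3·3/8=71/8; d'=(-13−3·-1)/(71/8)=-80/71
row 3: denom=8−2·16/71=536/71; d'=(0−2·-80/71)/(536/71)=20/67
row 4: denom=6−2·71/268=733/134; d'=(27−2·20/67)/(733/134)=3538/733
back: M4=3538/733
back: M3=20/67−71/268·3538/733=-1437/1466
back: M2=-80/71−16/71·-1437/1466=-664/733
back: M1=-1−3/8·-664/733=-484/733
M: M0=0, M1=-484/733, M2=-664/733, M3=-1437/1466, M4=3538/733, M5=0
seg 0: a=1, c=M0/2=0, d=(M1−M0)/(6·1)=-242/2199, b=Δ0−h0·(2M0+M1)/6=4640/2199
seg 1: a=3, c=M1/2=-242/733, d=(M2−M1)/(6·3)=-10/733, b=Δ1−h1·(2M1+M2)/6=3914/2199
seg 2: a=5, c=M2/2=-332/733, d=(M3−M2)/(6·2)=-109/17592, b=Δ2−h2·(2M2+M3)/6=-1252/2199
seg 3: a=2, c=M3/2=-1437/2932, d=(M4−M3)/(6·2)=8513/17592, b=Δ3−h3·(2M3+M4)/6=-10799/4398
seg 4: a=-1, c=M4/2=1769/733, d=(M5−M4)/(6·1)=-1769/2199, b=Δ4−h4·(2M4+M5)/6=3059/2199
t_q=13/2 → seg 3, τ=1/2; S=2+-10799/4398·τ+-1437/2932·τ²+8513/17592·τ³=33319/46912

  seg 0: a=1 b=4640/2199 c=0 d=-242/2199
  seg 1: a=3 b=3914/2199 c=-242/733 d=-10/733
  seg 2: a=5 b=-1252/2199 c=-332/733 d=-109/17592
  seg 3: a=2 b=-10799/4398 c=-1437/2932 d=8513/17592
  seg 4: a=-1 b=3059/2199 c=1769/733 d=-1769/2199
S(13/2) = 33319/46912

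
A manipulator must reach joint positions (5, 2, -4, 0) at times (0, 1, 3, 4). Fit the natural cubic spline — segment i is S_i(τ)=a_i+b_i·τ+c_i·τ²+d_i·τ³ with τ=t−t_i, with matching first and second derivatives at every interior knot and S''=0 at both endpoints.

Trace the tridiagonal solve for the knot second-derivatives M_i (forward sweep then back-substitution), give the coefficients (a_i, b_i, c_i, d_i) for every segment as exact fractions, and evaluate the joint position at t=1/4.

Δ: Δ0=-3, Δ1=-3, Δ2=4
row 1: diag=6, rhs=0; c'=1/3, d'=0
row 2: denom=6−2·1/3=16/3; d'=(42−2·0)/(16/3)=63/8
back: M2=63/8
back: M1=0−1/3·63/8=-21/8
M: M0=0, M1=-21/8, M2=63/8, M3=0
seg 0: a=5, c=M0/2=0, d=(M1−M0)/(6·1)=-7/16, b=Δ0−h0·(2M0+M1)/6=-41/16
seg 1: a=2, c=M1/2=-21/16, d=(M2−M1)/(6·2)=7/8, b=Δ1−h1·(2M1+M2)/6=-31/8
seg 2: a=-4, c=M2/2=63/16, d=(M3−M2)/(6·1)=-21/16, b=Δ2−h2·(2M2+M3)/6=11/8
t_q=1/4 → seg 0, τ=1/4; S=5+-41/16·τ+0·τ²+-7/16·τ³=4457/1024

  seg 0: a=5 b=-41/16 c=0 d=-7/16
  seg 1: a=2 b=-31/8 c=-21/16 d=7/8
  seg 2: a=-4 b=11/8 c=63/16 d=-21/16
S(1/4) = 4457/1024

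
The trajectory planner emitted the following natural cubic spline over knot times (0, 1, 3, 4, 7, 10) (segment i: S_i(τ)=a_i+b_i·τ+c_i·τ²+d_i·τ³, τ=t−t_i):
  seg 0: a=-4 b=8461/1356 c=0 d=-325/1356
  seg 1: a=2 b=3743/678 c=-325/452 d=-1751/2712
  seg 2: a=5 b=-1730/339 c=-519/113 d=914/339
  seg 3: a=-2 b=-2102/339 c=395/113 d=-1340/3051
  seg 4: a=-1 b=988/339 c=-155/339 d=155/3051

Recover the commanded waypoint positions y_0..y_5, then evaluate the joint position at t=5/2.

y_0=-4 y_1=2 y_2=5 y_3=-2 y_4=-1 y_5=5
S(5/2) = 46893/7232

y_0 = S_0(0) = a_0 = -4
y_1 = S_1(0) = a_1 = 2
y_2 = S_2(0) = a_2 = 5
y_3 = S_3(0) = a_3 = -2
y_4 = S_4(0) = a_4 = -1
y_5 = S_4(3) = 5
t_q=5/2 is in segment 1 (τ=3/2); S_1(τ)=46893/7232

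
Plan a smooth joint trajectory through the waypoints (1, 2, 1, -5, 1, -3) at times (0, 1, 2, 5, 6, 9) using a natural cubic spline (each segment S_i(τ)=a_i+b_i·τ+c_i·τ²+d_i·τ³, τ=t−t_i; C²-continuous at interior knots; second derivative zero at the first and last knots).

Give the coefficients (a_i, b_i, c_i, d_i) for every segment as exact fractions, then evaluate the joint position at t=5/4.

Δ: Δ0=1, Δ1=-1, Δ2=-2, Δ3=6, Δ4=-4/3
row 1: diag=4, rhs=-12; c'=1/4, d'=-3
row 2: denom=8−1·1/4=31/4; d'=(-6−1·-3)/(31/4)=-12/31
row 3: denom=8−3·12/31=212/31; d'=(48−3·-12/31)/(212/31)=381/53
row 4: denom=8−1·31/212=1665/212; d'=(-44−1·381/53)/(1665/212)=-10852/1665
back: M4=-10852/1665
back: M3=381/53−31/212·-10852/1665=13556/1665
back: M2=-12/31−12/31·13556/1665=-1964/555
back: M1=-3−1/4·-1964/555=-1174/555
M: M0=0, M1=-1174/555, M2=-1964/555, M3=13556/1665, M4=-10852/1665, M5=0
seg 0: a=1, c=M0/2=0, d=(M1−M0)/(6·1)=-587/1665, b=Δ0−h0·(2M0+M1)/6=2252/1665
seg 1: a=2, c=M1/2=-587/555, d=(M2−M1)/(6·1)=-79/333, b=Δ1−h1·(2M1+M2)/6=491/1665
seg 2: a=1, c=M2/2=-982/555, d=(M3−M2)/(6·3)=9724/14985, b=Δ2−h2·(2M2+M3)/6=-4216/1665
seg 3: a=-5, c=M3/2=6778/1665, d=(M4−M3)/(6·1)=-452/185, b=Δ3−h3·(2M3+M4)/6=1456/333
seg 4: a=1, c=M4/2=-5426/1665, d=(M5−M4)/(6·3)=5426/14985, b=Δ4−h4·(2M4+M5)/6=8632/1665
t_q=5/4 → seg 1, τ=1/4; S=2+491/1665·τ+-587/555·τ²+-79/333·τ³=71179/35520

  seg 0: a=1 b=2252/1665 c=0 d=-587/1665
  seg 1: a=2 b=491/1665 c=-587/555 d=-79/333
  seg 2: a=1 b=-4216/1665 c=-982/555 d=9724/14985
  seg 3: a=-5 b=1456/333 c=6778/1665 d=-452/185
  seg 4: a=1 b=8632/1665 c=-5426/1665 d=5426/14985
S(5/4) = 71179/35520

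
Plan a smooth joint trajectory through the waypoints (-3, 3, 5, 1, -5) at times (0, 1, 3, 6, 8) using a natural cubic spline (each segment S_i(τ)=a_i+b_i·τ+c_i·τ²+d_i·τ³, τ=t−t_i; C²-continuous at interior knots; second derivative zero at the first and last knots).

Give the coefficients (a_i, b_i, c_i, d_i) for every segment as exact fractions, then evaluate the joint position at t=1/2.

Δ: Δ0=6, Δ1=1, Δ2=-4/3, Δ3=-3
row 1: diag=6, rhs=-30; c'=1/3, d'=-5
row 2: denom=10−2·1/3=28/3; d'=(-14−2·-5)/(28/3)=-3/7
row 3: denom=10−3·9/28=253/28; d'=(-10−3·-3/7)/(253/28)=-244/253
back: M3=-244/253
back: M2=-3/7−9/28·-244/253=-30/253
back: M1=-5−1/3·-30/253=-1255/253
M: M0=0, M1=-1255/253, M2=-30/253, M3=-244/253, M4=0
seg 0: a=-3, c=M0/2=0, d=(M1−M0)/(6·1)=-1255/1518, b=Δ0−h0·(2M0+M1)/6=10363/1518
seg 1: a=3, c=M1/2=-1255/506, d=(M2−M1)/(6·2)=1225/3036, b=Δ1−h1·(2M1+M2)/6=3299/759
seg 2: a=5, c=M2/2=-15/253, d=(M3−M2)/(6·3)=-107/2277, b=Δ2−h2·(2M2+M3)/6=-556/759
seg 3: a=1, c=M3/2=-122/253, d=(M4−M3)/(6·2)=61/759, b=Δ3−h3·(2M3+M4)/6=-1789/759
t_q=1/2 → seg 0, τ=1/2; S=-3+10363/1518·τ+0·τ²+-1255/1518·τ³=1255/4048

  seg 0: a=-3 b=10363/1518 c=0 d=-1255/1518
  seg 1: a=3 b=3299/759 c=-1255/506 d=1225/3036
  seg 2: a=5 b=-556/759 c=-15/253 d=-107/2277
  seg 3: a=1 b=-1789/759 c=-122/253 d=61/759
S(1/2) = 1255/4048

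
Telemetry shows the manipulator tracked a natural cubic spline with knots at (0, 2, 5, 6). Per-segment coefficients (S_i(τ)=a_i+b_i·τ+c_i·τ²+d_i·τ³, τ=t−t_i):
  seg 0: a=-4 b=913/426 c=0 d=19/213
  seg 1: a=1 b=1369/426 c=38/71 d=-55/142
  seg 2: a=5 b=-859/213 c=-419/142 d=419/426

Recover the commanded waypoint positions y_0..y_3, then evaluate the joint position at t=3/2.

y_0=-4 y_1=1 y_2=5 y_3=-1
S(3/2) = -275/568

y_0 = S_0(0) = a_0 = -4
y_1 = S_1(0) = a_1 = 1
y_2 = S_2(0) = a_2 = 5
y_3 = S_2(1) = -1
t_q=3/2 is in segment 0 (τ=3/2); S_0(τ)=-275/568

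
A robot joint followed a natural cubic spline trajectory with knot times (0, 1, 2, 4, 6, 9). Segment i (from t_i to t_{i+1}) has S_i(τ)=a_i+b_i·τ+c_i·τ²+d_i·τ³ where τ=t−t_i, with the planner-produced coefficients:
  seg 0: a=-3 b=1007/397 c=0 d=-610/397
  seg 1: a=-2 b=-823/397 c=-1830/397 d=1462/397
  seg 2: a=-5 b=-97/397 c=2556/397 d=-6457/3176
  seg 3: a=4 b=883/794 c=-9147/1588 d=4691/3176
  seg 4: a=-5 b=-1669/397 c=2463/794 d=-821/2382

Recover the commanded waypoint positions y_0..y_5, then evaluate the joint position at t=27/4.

y_0 = S_0(0) = a_0 = -3
y_1 = S_1(0) = a_1 = -2
y_2 = S_2(0) = a_2 = -5
y_3 = S_3(0) = a_3 = 4
y_4 = S_4(0) = a_4 = -5
y_5 = S_4(3) = 1
t_q=27/4 is in segment 4 (τ=3/4); S_4(τ)=-333025/50816

y_0=-3 y_1=-2 y_2=-5 y_3=4 y_4=-5 y_5=1
S(27/4) = -333025/50816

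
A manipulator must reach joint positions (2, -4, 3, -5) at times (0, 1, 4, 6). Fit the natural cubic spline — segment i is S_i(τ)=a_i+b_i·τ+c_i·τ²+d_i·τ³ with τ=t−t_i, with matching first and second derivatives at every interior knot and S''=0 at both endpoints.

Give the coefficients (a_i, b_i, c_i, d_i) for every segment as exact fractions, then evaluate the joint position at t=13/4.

Δ: Δ0=-6, Δ1=7/3, Δ2=-4
row 1: diag=8, rhs=50; c'=3/8, d'=25/4
row 2: denom=10−3·3/8=71/8; d'=(-38−3·25/4)/(71/8)=-454/71
back: M2=-454/71
back: M1=25/4−3/8·-454/71=614/71
M: M0=0, M1=614/71, M2=-454/71, M3=0
seg 0: a=2, c=M0/2=0, d=(M1−M0)/(6·1)=307/213, b=Δ0−h0·(2M0+M1)/6=-1585/213
seg 1: a=-4, c=M1/2=307/71, d=(M2−M1)/(6·3)=-178/213, b=Δ1−h1·(2M1+M2)/6=-664/213
seg 2: a=3, c=M2/2=-227/71, d=(M3−M2)/(6·2)=227/426, b=Δ2−h2·(2M2+M3)/6=56/213
t_q=13/4 → seg 1, τ=9/4; S=-4+-664/213·τ+307/71·τ²+-178/213·τ³=3083/2272

  seg 0: a=2 b=-1585/213 c=0 d=307/213
  seg 1: a=-4 b=-664/213 c=307/71 d=-178/213
  seg 2: a=3 b=56/213 c=-227/71 d=227/426
S(13/4) = 3083/2272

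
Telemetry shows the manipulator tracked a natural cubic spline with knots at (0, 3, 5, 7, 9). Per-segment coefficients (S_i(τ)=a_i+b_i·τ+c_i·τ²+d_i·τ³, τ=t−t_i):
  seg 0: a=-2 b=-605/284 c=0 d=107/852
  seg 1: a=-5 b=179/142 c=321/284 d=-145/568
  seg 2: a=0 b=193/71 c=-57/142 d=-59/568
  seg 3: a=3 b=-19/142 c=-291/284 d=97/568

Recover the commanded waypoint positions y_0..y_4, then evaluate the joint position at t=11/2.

y_0=-2 y_1=-5 y_2=0 y_3=3 y_4=0
S(11/2) = 5661/4544

y_0 = S_0(0) = a_0 = -2
y_1 = S_1(0) = a_1 = -5
y_2 = S_2(0) = a_2 = 0
y_3 = S_3(0) = a_3 = 3
y_4 = S_3(2) = 0
t_q=11/2 is in segment 2 (τ=1/2); S_2(τ)=5661/4544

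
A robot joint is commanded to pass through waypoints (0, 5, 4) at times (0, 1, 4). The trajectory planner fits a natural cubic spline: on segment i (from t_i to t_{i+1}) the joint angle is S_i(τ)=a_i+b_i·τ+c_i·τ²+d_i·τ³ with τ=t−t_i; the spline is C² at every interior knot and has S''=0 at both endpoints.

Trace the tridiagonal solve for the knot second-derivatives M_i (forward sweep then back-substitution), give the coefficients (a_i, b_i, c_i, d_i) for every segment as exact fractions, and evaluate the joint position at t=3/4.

Δ: Δ0=5, Δ1=-1/3
row 1: diag=8, rhs=-32; c'=3/8, d'=-4
back: M1=-4
M: M0=0, M1=-4, M2=0
seg 0: a=0, c=M0/2=0, d=(M1−M0)/(6·1)=-2/3, b=Δ0−h0·(2M0+M1)/6=17/3
seg 1: a=5, c=M1/2=-2, d=(M2−M1)/(6·3)=2/9, b=Δ1−h1·(2M1+M2)/6=11/3
t_q=3/4 → seg 0, τ=3/4; S=0+17/3·τ+0·τ²+-2/3·τ³=127/32

  seg 0: a=0 b=17/3 c=0 d=-2/3
  seg 1: a=5 b=11/3 c=-2 d=2/9
S(3/4) = 127/32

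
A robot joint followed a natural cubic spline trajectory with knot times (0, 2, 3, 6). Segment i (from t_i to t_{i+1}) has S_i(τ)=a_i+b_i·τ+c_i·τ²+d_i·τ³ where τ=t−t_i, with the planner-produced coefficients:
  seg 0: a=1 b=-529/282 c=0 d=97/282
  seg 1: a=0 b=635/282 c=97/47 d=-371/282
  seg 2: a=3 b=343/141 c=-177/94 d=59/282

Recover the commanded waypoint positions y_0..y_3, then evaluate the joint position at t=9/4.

y_0=1 y_1=0 y_2=3 y_3=-1
S(9/4) = 4039/6016

y_0 = S_0(0) = a_0 = 1
y_1 = S_1(0) = a_1 = 0
y_2 = S_2(0) = a_2 = 3
y_3 = S_2(3) = -1
t_q=9/4 is in segment 1 (τ=1/4); S_1(τ)=4039/6016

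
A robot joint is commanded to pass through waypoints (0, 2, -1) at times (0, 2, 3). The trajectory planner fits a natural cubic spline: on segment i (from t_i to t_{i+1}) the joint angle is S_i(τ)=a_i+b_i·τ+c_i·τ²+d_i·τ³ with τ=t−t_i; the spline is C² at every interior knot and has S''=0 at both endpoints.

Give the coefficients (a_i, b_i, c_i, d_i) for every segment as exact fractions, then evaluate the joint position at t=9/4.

Δ: Δ0=1, Δ1=-3
row 1: diag=6, rhs=-24; c'=1/6, d'=-4
back: M1=-4
M: M0=0, M1=-4, M2=0
seg 0: a=0, c=M0/2=0, d=(M1−M0)/(6·2)=-1/3, b=Δ0−h0·(2M0+M1)/6=7/3
seg 1: a=2, c=M1/2=-2, d=(M2−M1)/(6·1)=2/3, b=Δ1−h1·(2M1+M2)/6=-5/3
t_q=9/4 → seg 1, τ=1/4; S=2+-5/3·τ+-2·τ²+2/3·τ³=47/32

  seg 0: a=0 b=7/3 c=0 d=-1/3
  seg 1: a=2 b=-5/3 c=-2 d=2/3
S(9/4) = 47/32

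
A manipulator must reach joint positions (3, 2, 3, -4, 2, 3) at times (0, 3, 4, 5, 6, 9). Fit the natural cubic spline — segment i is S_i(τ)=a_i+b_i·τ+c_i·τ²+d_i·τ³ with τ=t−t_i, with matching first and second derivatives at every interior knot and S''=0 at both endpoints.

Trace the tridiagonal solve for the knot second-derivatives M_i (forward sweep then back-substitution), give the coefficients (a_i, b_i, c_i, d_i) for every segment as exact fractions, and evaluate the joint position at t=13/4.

Δ: Δ0=-1/3, Δ1=1, Δ2=-7, Δ3=6, Δ4=1/3
row 1: diag=8, rhs=8; c'=1/8, d'=1
row 2: denom=4−1·1/8=31/8; d'=(-48−1·1)/(31/8)=-392/31
row 3: denom=4−1·8/31=116/31; d'=(78−1·-392/31)/(116/31)=1405/58
row 4: denom=8−1·31/116=897/116; d'=(-34−1·1405/58)/(897/116)=-6754/897
back: M4=-6754/897
back: M3=1405/58−31/116·-6754/897=23534/897
back: M2=-392/31−8/31·23534/897=-17416/897
back: M1=1−1/8·-17416/897=3074/897
M: M0=0, M1=3074/897, M2=-17416/897, M3=23534/897, M4=-6754/897, M5=0
seg 0: a=3, c=M0/2=0, d=(M1−M0)/(6·3)=1537/8073, b=Δ0−h0·(2M0+M1)/6=-612/299
seg 1: a=2, c=M1/2=1537/897, d=(M2−M1)/(6·1)=-3415/897, b=Δ1−h1·(2M1+M2)/6=925/299
seg 2: a=3, c=M2/2=-8708/897, d=(M3−M2)/(6·1)=175/23, b=Δ2−h2·(2M2+M3)/6=-4396/897
seg 3: a=-4, c=M3/2=11767/897, d=(M4−M3)/(6·1)=-5048/897, b=Δ3−h3·(2M3+M4)/6=-1337/897
seg 4: a=2, c=M4/2=-3377/897, d=(M5−M4)/(6·3)=3377/8073, b=Δ4−h4·(2M4+M5)/6=2351/299
t_q=13/4 → seg 1, τ=1/4; S=2+925/299·τ+1537/897·τ²+-3415/897·τ³=53983/19136

  seg 0: a=3 b=-612/299 c=0 d=1537/8073
  seg 1: a=2 b=925/299 c=1537/897 d=-3415/897
  seg 2: a=3 b=-4396/897 c=-8708/897 d=175/23
  seg 3: a=-4 b=-1337/897 c=11767/897 d=-5048/897
  seg 4: a=2 b=2351/299 c=-3377/897 d=3377/8073
S(13/4) = 53983/19136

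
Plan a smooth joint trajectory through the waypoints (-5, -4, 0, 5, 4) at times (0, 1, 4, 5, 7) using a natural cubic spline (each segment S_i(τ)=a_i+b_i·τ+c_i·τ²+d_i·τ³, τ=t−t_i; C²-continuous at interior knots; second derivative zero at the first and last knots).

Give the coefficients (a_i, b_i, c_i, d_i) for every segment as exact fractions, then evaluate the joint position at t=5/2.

Δ: Δ0=1, Δ1=4/3, Δ2=5, Δ3=-1/2
row 1: diag=8, rhs=2; c'=3/8, d'=1/4
row 2: denom=8−3·3/8=55/8; d'=(22−3·1/4)/(55/8)=34/11
row 3: denom=6−1·8/55=322/55; d'=(-33−1·34/11)/(322/55)=-1985/322
back: M3=-1985/322
back: M2=34/11−8/55·-1985/322=642/161
back: M1=1/4−3/8·642/161=-401/322
M: M0=0, M1=-401/322, M2=642/161, M3=-1985/322, M4=0
seg 0: a=-5, c=M0/2=0, d=(M1−M0)/(6·1)=-401/1932, b=Δ0−h0·(2M0+M1)/6=2333/1932
seg 1: a=-4, c=M1/2=-401/644, d=(M2−M1)/(6·3)=1685/5796, b=Δ1−h1·(2M1+M2)/6=565/966
seg 2: a=0, c=M2/2=321/161, d=(M3−M2)/(6·1)=-467/276, b=Δ2−h2·(2M2+M3)/6=9077/1932
seg 3: a=5, c=M3/2=-1985/644, d=(M4−M3)/(6·2)=1985/3864, b=Δ3−h3·(2M3+M4)/6=3487/966
t_q=5/2 → seg 1, τ=3/2; S=-4+565/966·τ+-401/644·τ²+1685/5796·τ³=-18251/5152

  seg 0: a=-5 b=2333/1932 c=0 d=-401/1932
  seg 1: a=-4 b=565/966 c=-401/644 d=1685/5796
  seg 2: a=0 b=9077/1932 c=321/161 d=-467/276
  seg 3: a=5 b=3487/966 c=-1985/644 d=1985/3864
S(5/2) = -18251/5152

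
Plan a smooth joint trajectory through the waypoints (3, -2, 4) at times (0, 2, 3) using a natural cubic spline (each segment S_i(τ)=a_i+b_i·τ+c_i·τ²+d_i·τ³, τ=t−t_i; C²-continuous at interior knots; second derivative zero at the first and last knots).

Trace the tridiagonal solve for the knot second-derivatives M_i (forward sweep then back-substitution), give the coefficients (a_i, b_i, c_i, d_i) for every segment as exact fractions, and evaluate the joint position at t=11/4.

Δ: Δ0=-5/2, Δ1=6
row 1: diag=6, rhs=51; c'=1/6, d'=17/2
back: M1=17/2
M: M0=0, M1=17/2, M2=0
seg 0: a=3, c=M0/2=0, d=(M1−M0)/(6·2)=17/24, b=Δ0−h0·(2M0+M1)/6=-16/3
seg 1: a=-2, c=M1/2=17/4, d=(M2−M1)/(6·1)=-17/12, b=Δ1−h1·(2M1+M2)/6=19/6
t_q=11/4 → seg 1, τ=3/4; S=-2+19/6·τ+17/4·τ²+-17/12·τ³=555/256

  seg 0: a=3 b=-16/3 c=0 d=17/24
  seg 1: a=-2 b=19/6 c=17/4 d=-17/12
S(11/4) = 555/256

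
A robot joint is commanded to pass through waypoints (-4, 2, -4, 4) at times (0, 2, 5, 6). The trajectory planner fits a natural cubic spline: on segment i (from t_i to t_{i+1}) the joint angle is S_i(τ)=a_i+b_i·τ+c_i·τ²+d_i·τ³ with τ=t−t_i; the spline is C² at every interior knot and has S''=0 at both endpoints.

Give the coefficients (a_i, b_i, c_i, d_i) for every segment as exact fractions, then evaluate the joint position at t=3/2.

Δ: Δ0=3, Δ1=-2, Δ2=8
row 1: diag=10, rhs=-30; c'=3/10, d'=-3
row 2: denom=8−3·3/10=71/10; d'=(60−3·-3)/(71/10)=690/71
back: M2=690/71
back: M1=-3−3/10·690/71=-420/71
M: M0=0, M1=-420/71, M2=690/71, M3=0
seg 0: a=-4, c=M0/2=0, d=(M1−M0)/(6·2)=-35/71, b=Δ0−h0·(2M0+M1)/6=353/71
seg 1: a=2, c=M1/2=-210/71, d=(M2−M1)/(6·3)=185/213, b=Δ1−h1·(2M1+M2)/6=-67/71
seg 2: a=-4, c=M2/2=345/71, d=(M3−M2)/(6·1)=-115/71, b=Δ2−h2·(2M2+M3)/6=338/71
t_q=3/2 → seg 0, τ=3/2; S=-4+353/71·τ+0·τ²+-35/71·τ³=1019/568

  seg 0: a=-4 b=353/71 c=0 d=-35/71
  seg 1: a=2 b=-67/71 c=-210/71 d=185/213
  seg 2: a=-4 b=338/71 c=345/71 d=-115/71
S(3/2) = 1019/568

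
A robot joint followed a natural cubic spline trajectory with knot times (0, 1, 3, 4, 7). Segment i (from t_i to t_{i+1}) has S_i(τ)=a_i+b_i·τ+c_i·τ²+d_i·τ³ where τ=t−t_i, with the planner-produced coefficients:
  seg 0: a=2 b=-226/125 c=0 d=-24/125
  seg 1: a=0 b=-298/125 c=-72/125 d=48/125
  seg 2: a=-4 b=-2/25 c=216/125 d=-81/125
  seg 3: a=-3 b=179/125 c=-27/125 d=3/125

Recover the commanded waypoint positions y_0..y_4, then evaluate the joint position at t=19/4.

y_0=2 y_1=0 y_2=-4 y_3=-3 y_4=0
S(19/4) = -16299/8000

y_0 = S_0(0) = a_0 = 2
y_1 = S_1(0) = a_1 = 0
y_2 = S_2(0) = a_2 = -4
y_3 = S_3(0) = a_3 = -3
y_4 = S_3(3) = 0
t_q=19/4 is in segment 3 (τ=3/4); S_3(τ)=-16299/8000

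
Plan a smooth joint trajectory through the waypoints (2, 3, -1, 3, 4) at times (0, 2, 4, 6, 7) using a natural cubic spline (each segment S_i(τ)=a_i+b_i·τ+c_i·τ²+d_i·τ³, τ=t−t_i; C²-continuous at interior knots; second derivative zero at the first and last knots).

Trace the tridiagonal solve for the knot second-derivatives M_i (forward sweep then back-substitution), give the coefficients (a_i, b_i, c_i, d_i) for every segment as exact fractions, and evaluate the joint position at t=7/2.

  seg 0: a=2 b=61/41 c=0 d=-81/328
  seg 1: a=3 b=-121/82 c=-243/164 d=25/41
  seg 2: a=-1 b=-7/82 c=357/164 d=-93/164
  seg 3: a=3 b=149/82 c=-201/164 d=67/164
S(7/2) = -321/656

Δ: Δ0=1/2, Δ1=-2, Δ2=2, Δ3=1
row 1: diag=8, rhs=-15; c'=1/4, d'=-15/8
row 2: denom=8−2·1/4=15/2; d'=(24−2·-15/8)/(15/2)=37/10
row 3: denom=6−2·4/15=82/15; d'=(-6−2·37/10)/(82/15)=-201/82
back: M3=-201/82
back: M2=37/10−4/15·-201/82=357/82
back: M1=-15/8−1/4·357/82=-243/82
M: M0=0, M1=-243/82, M2=357/82, M3=-201/82, M4=0
seg 0: a=2, c=M0/2=0, d=(M1−M0)/(6·2)=-81/328, b=Δ0−h0·(2M0+M1)/6=61/41
seg 1: a=3, c=M1/2=-243/164, d=(M2−M1)/(6·2)=25/41, b=Δ1−h1·(2M1+M2)/6=-121/82
seg 2: a=-1, c=M2/2=357/164, d=(M3−M2)/(6·2)=-93/164, b=Δ2−h2·(2M2+M3)/6=-7/82
seg 3: a=3, c=M3/2=-201/164, d=(M4−M3)/(6·1)=67/164, b=Δ3−h3·(2M3+M4)/6=149/82
t_q=7/2 → seg 1, τ=3/2; S=3+-121/82·τ+-243/164·τ²+25/41·τ³=-321/656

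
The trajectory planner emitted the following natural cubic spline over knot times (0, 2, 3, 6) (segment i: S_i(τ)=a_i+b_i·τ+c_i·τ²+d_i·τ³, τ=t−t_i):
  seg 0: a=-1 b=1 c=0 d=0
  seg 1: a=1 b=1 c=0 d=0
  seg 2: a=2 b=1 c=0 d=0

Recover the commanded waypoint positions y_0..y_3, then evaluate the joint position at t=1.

y_0=-1 y_1=1 y_2=2 y_3=5
S(1) = 0

y_0 = S_0(0) = a_0 = -1
y_1 = S_1(0) = a_1 = 1
y_2 = S_2(0) = a_2 = 2
y_3 = S_2(3) = 5
t_q=1 is in segment 0 (τ=1); S_0(τ)=0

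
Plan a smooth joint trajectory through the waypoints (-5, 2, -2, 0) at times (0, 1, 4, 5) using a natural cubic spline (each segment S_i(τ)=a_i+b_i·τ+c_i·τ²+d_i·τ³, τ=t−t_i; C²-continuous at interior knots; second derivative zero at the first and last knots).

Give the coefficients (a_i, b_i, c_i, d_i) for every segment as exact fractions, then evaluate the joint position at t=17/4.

Δ: Δ0=7, Δ1=-4/3, Δ2=2
row 1: diag=8, rhs=-50; c'=3/8, d'=-25/4
row 2: denom=8−3·3/8=55/8; d'=(20−3·-25/4)/(55/8)=62/11
back: M2=62/11
back: M1=-25/4−3/8·62/11=-92/11
M: M0=0, M1=-92/11, M2=62/11, M3=0
seg 0: a=-5, c=M0/2=0, d=(M1−M0)/(6·1)=-46/33, b=Δ0−h0·(2M0+M1)/6=277/33
seg 1: a=2, c=M1/2=-46/11, d=(M2−M1)/(6·3)=7/9, b=Δ1−h1·(2M1+M2)/6=139/33
seg 2: a=-2, c=M2/2=31/11, d=(M3−M2)/(6·1)=-31/33, b=Δ2−h2·(2M2+M3)/6=4/33
t_q=17/4 → seg 2, τ=1/4; S=-2+4/33·τ+31/11·τ²+-31/33·τ³=-1273/704

  seg 0: a=-5 b=277/33 c=0 d=-46/33
  seg 1: a=2 b=139/33 c=-46/11 d=7/9
  seg 2: a=-2 b=4/33 c=31/11 d=-31/33
S(17/4) = -1273/704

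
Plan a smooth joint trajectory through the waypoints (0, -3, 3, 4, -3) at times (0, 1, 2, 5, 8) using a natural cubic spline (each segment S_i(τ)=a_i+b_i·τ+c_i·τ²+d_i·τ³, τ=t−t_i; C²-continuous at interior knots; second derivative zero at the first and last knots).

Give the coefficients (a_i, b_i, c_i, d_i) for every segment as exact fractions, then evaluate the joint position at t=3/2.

Δ: Δ0=-3, Δ1=6, Δ2=1/3, Δ3=-7/3
row 1: diag=4, rhs=54; c'=1/4, d'=27/2
row 2: denom=8−1·1/4=31/4; d'=(-34−1·27/2)/(31/4)=-190/31
row 3: denom=12−3·12/31=336/31; d'=(-16−3·-190/31)/(336/31)=37/168
back: M3=37/168
back: M2=-190/31−12/31·37/168=-87/14
back: M1=27/2−1/4·-87/14=843/56
M: M0=0, M1=843/56, M2=-87/14, M3=37/168, M4=0
seg 0: a=0, c=M0/2=0, d=(M1−M0)/(6·1)=281/112, b=Δ0−h0·(2M0+M1)/6=-617/112
seg 1: a=-3, c=M1/2=843/112, d=(M2−M1)/(6·1)=-397/112, b=Δ1−h1·(2M1+M2)/6=113/56
seg 2: a=3, c=M2/2=-87/28, d=(M3−M2)/(6·3)=1081/3024, b=Δ2−h2·(2M2+M3)/6=103/16
seg 3: a=4, c=M3/2=37/336, d=(M4−M3)/(6·3)=-37/3024, b=Δ3−h3·(2M3+M4)/6=-143/56
t_q=3/2 → seg 1, τ=1/2; S=-3+113/56·τ+843/112·τ²+-397/112·τ³=-495/896

  seg 0: a=0 b=-617/112 c=0 d=281/112
  seg 1: a=-3 b=113/56 c=843/112 d=-397/112
  seg 2: a=3 b=103/16 c=-87/28 d=1081/3024
  seg 3: a=4 b=-143/56 c=37/336 d=-37/3024
S(3/2) = -495/896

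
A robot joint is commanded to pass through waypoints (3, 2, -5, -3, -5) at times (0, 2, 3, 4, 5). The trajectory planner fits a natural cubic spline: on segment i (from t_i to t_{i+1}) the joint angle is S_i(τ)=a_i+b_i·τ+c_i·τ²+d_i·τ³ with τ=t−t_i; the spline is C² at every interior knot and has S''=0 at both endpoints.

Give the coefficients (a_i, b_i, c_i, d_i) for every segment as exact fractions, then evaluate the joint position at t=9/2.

  seg 0: a=3 b=116/43 c=0 d=-275/344
  seg 1: a=2 b=-593/86 c=-825/172 d=807/172
  seg 2: a=-5 b=-415/172 c=399/43 d=-837/172
  seg 3: a=-3 b=133/86 c=-915/172 d=305/172
S(9/2) = -4589/1376

Δ: Δ0=-1/2, Δ1=-7, Δ2=2, Δ3=-2
row 1: diag=6, rhs=-39; c'=1/6, d'=-13/2
row 2: denom=4−1·1/6=23/6; d'=(54−1·-13/2)/(23/6)=363/23
row 3: denom=4−1·6/23=86/23; d'=(-24−1·363/23)/(86/23)=-915/86
back: M3=-915/86
back: M2=363/23−6/23·-915/86=798/43
back: M1=-13/2−1/6·798/43=-825/86
M: M0=0, M1=-825/86, M2=798/43, M3=-915/86, M4=0
seg 0: a=3, c=M0/2=0, d=(M1−M0)/(6·2)=-275/344, b=Δ0−h0·(2M0+M1)/6=116/43
seg 1: a=2, c=M1/2=-825/172, d=(M2−M1)/(6·1)=807/172, b=Δ1−h1·(2M1+M2)/6=-593/86
seg 2: a=-5, c=M2/2=399/43, d=(M3−M2)/(6·1)=-837/172, b=Δ2−h2·(2M2+M3)/6=-415/172
seg 3: a=-3, c=M3/2=-915/172, d=(M4−M3)/(6·1)=305/172, b=Δ3−h3·(2M3+M4)/6=133/86
t_q=9/2 → seg 3, τ=1/2; S=-3+133/86·τ+-915/172·τ²+305/172·τ³=-4589/1376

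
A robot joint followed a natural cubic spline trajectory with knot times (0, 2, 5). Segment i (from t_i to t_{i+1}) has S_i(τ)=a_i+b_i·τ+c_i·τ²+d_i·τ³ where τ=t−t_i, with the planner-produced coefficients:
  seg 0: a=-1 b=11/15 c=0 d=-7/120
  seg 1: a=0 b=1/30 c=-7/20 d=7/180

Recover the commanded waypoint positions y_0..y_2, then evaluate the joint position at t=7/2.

y_0 = S_0(0) = a_0 = -1
y_1 = S_1(0) = a_1 = 0
y_2 = S_1(3) = -2
t_q=7/2 is in segment 1 (τ=3/2); S_1(τ)=-97/160

y_0=-1 y_1=0 y_2=-2
S(7/2) = -97/160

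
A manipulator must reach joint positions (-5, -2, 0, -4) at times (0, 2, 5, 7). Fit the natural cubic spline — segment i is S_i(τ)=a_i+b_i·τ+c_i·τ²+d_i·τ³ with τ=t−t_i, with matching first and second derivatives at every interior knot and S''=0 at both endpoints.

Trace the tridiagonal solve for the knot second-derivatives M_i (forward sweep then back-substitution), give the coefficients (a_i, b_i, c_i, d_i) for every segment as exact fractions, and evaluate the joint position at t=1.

Δ: Δ0=3/2, Δ1=2/3, Δ2=-2
row 1: diag=10, rhs=-5; c'=3/10, d'=-1/2
row 2: denom=10−3·3/10=91/10; d'=(-16−3·-1/2)/(91/10)=-145/91
back: M2=-145/91
back: M1=-1/2−3/10·-145/91=-2/91
M: M0=0, M1=-2/91, M2=-145/91, M3=0
seg 0: a=-5, c=M0/2=0, d=(M1−M0)/(6·2)=-1/546, b=Δ0−h0·(2M0+M1)/6=823/546
seg 1: a=-2, c=M1/2=-1/91, d=(M2−M1)/(6·3)=-11/126, b=Δ1−h1·(2M1+M2)/6=811/546
seg 2: a=0, c=M2/2=-145/182, d=(M3−M2)/(6·2)=145/1092, b=Δ2−h2·(2M2+M3)/6=-256/273
t_q=1 → seg 0, τ=1; S=-5+823/546·τ+0·τ²+-1/546·τ³=-318/91

  seg 0: a=-5 b=823/546 c=0 d=-1/546
  seg 1: a=-2 b=811/546 c=-1/91 d=-11/126
  seg 2: a=0 b=-256/273 c=-145/182 d=145/1092
S(1) = -318/91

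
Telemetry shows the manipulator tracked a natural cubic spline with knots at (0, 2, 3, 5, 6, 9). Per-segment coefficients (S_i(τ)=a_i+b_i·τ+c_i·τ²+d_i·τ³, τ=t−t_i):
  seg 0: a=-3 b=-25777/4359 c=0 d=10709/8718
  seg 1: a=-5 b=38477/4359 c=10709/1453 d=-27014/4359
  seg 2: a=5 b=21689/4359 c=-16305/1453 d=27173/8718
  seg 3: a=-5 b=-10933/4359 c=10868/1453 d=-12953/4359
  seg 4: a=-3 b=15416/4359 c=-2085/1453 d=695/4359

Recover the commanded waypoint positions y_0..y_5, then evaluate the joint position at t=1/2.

y_0 = S_0(0) = a_0 = -3
y_1 = S_1(0) = a_1 = -5
y_2 = S_2(0) = a_2 = 5
y_3 = S_3(0) = a_3 = -5
y_4 = S_4(0) = a_4 = -3
y_5 = S_4(3) = -1
t_q=1/2 is in segment 0 (τ=1/2); S_0(τ)=-134913/23248

y_0=-3 y_1=-5 y_2=5 y_3=-5 y_4=-3 y_5=-1
S(1/2) = -134913/23248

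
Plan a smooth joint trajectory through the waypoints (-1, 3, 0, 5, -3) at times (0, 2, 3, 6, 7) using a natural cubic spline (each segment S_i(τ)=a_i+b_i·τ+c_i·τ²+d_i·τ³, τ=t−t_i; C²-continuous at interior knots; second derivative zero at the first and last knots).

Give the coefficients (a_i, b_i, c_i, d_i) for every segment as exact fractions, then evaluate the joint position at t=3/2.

Δ: Δ0=2, Δ1=-3, Δ2=5/3, Δ3=-8
row 1: diag=6, rhs=-30; c'=1/6, d'=-5
row 2: denom=8−1·1/6=47/6; d'=(28−1·-5)/(47/6)=198/47
row 3: denom=8−3·18/47=322/47; d'=(-58−3·198/47)/(322/47)=-1660/161
back: M3=-1660/161
back: M2=198/47−18/47·-1660/161=1314/161
back: M1=-5−1/6·1314/161=-1024/161
M: M0=0, M1=-1024/161, M2=1314/161, M3=-1660/161, M4=0
seg 0: a=-1, c=M0/2=0, d=(M1−M0)/(6·2)=-256/483, b=Δ0−h0·(2M0+M1)/6=1990/483
seg 1: a=3, c=M1/2=-512/161, d=(M2−M1)/(6·1)=167/69, b=Δ1−h1·(2M1+M2)/6=-1082/483
seg 2: a=0, c=M2/2=657/161, d=(M3−M2)/(6·3)=-1487/1449, b=Δ2−h2·(2M2+M3)/6=-647/483
seg 3: a=5, c=M3/2=-830/161, d=(M4−M3)/(6·1)=830/483, b=Δ3−h3·(2M3+M4)/6=-2204/483
t_q=3/2 → seg 0, τ=3/2; S=-1+1990/483·τ+0·τ²+-256/483·τ³=78/23

  seg 0: a=-1 b=1990/483 c=0 d=-256/483
  seg 1: a=3 b=-1082/483 c=-512/161 d=167/69
  seg 2: a=0 b=-647/483 c=657/161 d=-1487/1449
  seg 3: a=5 b=-2204/483 c=-830/161 d=830/483
S(3/2) = 78/23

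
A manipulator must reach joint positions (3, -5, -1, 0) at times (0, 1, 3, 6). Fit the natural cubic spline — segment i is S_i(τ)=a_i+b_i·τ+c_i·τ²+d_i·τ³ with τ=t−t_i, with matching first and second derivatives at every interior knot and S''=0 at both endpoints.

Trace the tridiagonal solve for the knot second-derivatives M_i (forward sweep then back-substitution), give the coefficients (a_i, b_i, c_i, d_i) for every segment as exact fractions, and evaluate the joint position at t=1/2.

  seg 0: a=3 b=-827/84 c=0 d=155/84
  seg 1: a=-5 b=-181/42 c=155/28 d=-25/21
  seg 2: a=-1 b=149/42 c=-45/28 d=5/28
S(1/2) = -379/224

Δ: Δ0=-8, Δ1=2, Δ2=1/3
row 1: diag=6, rhs=60; c'=1/3, d'=10
row 2: denom=10−2·1/3=28/3; d'=(-10−2·10)/(28/3)=-45/14
back: M2=-45/14
back: M1=10−1/3·-45/14=155/14
M: M0=0, M1=155/14, M2=-45/14, M3=0
seg 0: a=3, c=M0/2=0, d=(M1−M0)/(6·1)=155/84, b=Δ0−h0·(2M0+M1)/6=-827/84
seg 1: a=-5, c=M1/2=155/28, d=(M2−M1)/(6·2)=-25/21, b=Δ1−h1·(2M1+M2)/6=-181/42
seg 2: a=-1, c=M2/2=-45/28, d=(M3−M2)/(6·3)=5/28, b=Δ2−h2·(2M2+M3)/6=149/42
t_q=1/2 → seg 0, τ=1/2; S=3+-827/84·τ+0·τ²+155/84·τ³=-379/224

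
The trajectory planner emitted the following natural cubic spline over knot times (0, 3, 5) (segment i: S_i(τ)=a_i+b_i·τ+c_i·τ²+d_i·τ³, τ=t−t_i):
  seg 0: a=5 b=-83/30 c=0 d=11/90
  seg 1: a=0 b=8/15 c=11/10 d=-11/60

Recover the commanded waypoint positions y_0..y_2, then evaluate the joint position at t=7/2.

y_0=5 y_1=0 y_2=4
S(7/2) = 83/160

y_0 = S_0(0) = a_0 = 5
y_1 = S_1(0) = a_1 = 0
y_2 = S_1(2) = 4
t_q=7/2 is in segment 1 (τ=1/2); S_1(τ)=83/160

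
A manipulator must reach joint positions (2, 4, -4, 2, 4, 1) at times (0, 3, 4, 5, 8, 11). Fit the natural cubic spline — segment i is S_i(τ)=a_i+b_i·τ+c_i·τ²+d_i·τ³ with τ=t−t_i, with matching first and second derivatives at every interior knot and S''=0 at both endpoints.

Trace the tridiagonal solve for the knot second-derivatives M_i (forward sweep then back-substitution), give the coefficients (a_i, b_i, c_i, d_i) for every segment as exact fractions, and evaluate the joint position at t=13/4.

  seg 0: a=2 b=1589/289 c=0 d=-4189/7803
  seg 1: a=4 b=-2600/289 c=-4189/867 d=5053/867
  seg 2: a=-4 b=-1019/867 c=10970/867 d=-1583/289
  seg 3: a=2 b=6674/867 c=-3277/867 d=415/867
  seg 4: a=4 b=-1783/867 c=458/867 d=-458/7803
S(13/4) = 28483/18496

Δ: Δ0=2/3, Δ1=-8, Δ2=6, Δ3=2/3, Δ4=-1
row 1: diag=8, rhs=-52; c'=1/8, d'=-13/2
row 2: denom=4−1·1/8=31/8; d'=(84−1·-13/2)/(31/8)=724/31
row 3: denom=8−1·8/31=240/31; d'=(-32−1·724/31)/(240/31)=-143/20
row 4: denom=12−3·31/80=867/80; d'=(-10−3·-143/20)/(867/80)=916/867
back: M4=916/867
back: M3=-143/20−31/80·916/867=-6554/867
back: M2=724/31−8/31·-6554/867=21940/867
back: M1=-13/2−1/8·21940/867=-8378/867
M: M0=0, M1=-8378/867, M2=21940/867, M3=-6554/867, M4=916/867, M5=0
seg 0: a=2, c=M0/2=0, d=(M1−M0)/(6·3)=-4189/7803, b=Δ0−h0·(2M0+M1)/6=1589/289
seg 1: a=4, c=M1/2=-4189/867, d=(M2−M1)/(6·1)=5053/867, b=Δ1−h1·(2M1+M2)/6=-2600/289
seg 2: a=-4, c=M2/2=10970/867, d=(M3−M2)/(6·1)=-1583/289, b=Δ2−h2·(2M2+M3)/6=-1019/867
seg 3: a=2, c=M3/2=-3277/867, d=(M4−M3)/(6·3)=415/867, b=Δ3−h3·(2M3+M4)/6=6674/867
seg 4: a=4, c=M4/2=458/867, d=(M5−M4)/(6·3)=-458/7803, b=Δ4−h4·(2M4+M5)/6=-1783/867
t_q=13/4 → seg 1, τ=1/4; S=4+-2600/289·τ+-4189/867·τ²+5053/867·τ³=28483/18496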